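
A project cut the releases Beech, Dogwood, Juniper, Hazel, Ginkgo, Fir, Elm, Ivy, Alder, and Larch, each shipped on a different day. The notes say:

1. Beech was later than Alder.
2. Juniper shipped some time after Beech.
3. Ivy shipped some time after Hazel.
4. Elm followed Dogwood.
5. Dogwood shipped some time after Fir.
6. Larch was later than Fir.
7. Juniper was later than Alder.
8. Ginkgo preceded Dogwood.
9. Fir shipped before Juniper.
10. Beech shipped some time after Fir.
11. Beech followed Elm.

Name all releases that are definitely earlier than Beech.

Directly stated before Beech: Alder, Elm, and Fir.
Dogwood reaches Beech via Dogwood → Elm → Beech.
Ginkgo reaches Beech via Ginkgo → Dogwood → Elm → Beech.

Alder, Dogwood, Elm, Fir, Ginkgo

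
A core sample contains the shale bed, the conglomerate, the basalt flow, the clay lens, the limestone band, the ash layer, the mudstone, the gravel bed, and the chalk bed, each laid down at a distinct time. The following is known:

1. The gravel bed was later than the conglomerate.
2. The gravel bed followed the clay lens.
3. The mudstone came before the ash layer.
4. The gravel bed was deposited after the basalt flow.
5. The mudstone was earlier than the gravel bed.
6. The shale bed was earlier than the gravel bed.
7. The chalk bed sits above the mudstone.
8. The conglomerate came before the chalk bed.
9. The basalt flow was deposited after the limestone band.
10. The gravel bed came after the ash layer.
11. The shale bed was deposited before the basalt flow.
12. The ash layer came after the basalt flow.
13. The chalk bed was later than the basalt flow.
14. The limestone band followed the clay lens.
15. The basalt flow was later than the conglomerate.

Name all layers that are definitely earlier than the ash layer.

Directly stated before the ash layer: the basalt flow and the mudstone.
The clay lens reaches the ash layer via the clay lens → the limestone band → the basalt flow → the ash layer.
The conglomerate reaches the ash layer via the conglomerate → the basalt flow → the ash layer.
The limestone band reaches the ash layer via the limestone band → the basalt flow → the ash layer.
Likewise the shale bed reaches the ash layer by chaining the stated constraints.

the basalt flow, the clay lens, the conglomerate, the limestone band, the mudstone, the shale bed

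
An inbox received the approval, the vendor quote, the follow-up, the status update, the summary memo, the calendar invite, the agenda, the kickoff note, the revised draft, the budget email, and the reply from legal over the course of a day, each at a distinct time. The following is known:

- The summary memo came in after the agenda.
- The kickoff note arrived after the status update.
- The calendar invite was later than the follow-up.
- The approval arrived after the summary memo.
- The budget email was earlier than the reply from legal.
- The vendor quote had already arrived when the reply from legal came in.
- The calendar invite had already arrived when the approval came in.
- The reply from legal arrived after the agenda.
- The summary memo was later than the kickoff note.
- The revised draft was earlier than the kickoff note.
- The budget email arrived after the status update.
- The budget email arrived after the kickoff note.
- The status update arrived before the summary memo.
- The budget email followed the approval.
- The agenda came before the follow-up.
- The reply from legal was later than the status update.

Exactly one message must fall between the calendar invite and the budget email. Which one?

the approval

Tracing the constraints gives the calendar invite → the approval → the budget email, so the approval sits after the calendar invite and before the budget email.
No other message is forced both after the calendar invite and before the budget email.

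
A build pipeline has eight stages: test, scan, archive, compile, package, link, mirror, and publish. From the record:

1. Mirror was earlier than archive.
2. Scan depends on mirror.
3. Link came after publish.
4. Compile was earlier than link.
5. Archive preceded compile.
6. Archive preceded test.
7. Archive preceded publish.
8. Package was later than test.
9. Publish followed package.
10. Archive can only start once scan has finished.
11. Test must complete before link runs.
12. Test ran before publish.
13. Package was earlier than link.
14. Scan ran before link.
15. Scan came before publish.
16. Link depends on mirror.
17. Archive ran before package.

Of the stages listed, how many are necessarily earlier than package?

Directly stated before package: archive and test.
Mirror reaches package via mirror → archive → package.
Scan reaches package via scan → archive → package.
That's archive, mirror, scan, and test — 4 in all.

4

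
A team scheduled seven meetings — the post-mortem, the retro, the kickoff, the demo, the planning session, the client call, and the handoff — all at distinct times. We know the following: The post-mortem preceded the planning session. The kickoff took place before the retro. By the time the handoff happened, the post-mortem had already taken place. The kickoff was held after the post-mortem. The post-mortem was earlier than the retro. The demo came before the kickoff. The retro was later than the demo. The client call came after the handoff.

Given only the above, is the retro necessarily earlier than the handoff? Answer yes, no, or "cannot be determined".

cannot be determined

No chain of stated constraints runs from the retro to the handoff, and none runs from the handoff to the retro either.
So the relative order of the retro and the handoff is not fixed by the given facts.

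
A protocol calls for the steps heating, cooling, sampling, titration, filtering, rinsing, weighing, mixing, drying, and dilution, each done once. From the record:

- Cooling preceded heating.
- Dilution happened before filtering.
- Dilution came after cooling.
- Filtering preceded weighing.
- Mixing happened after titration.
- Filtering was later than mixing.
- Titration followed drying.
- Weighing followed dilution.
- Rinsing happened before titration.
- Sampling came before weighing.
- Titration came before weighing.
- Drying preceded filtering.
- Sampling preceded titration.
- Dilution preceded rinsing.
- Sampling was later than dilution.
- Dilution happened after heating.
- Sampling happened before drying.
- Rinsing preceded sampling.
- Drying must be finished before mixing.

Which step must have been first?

cooling

Cooling has a chain of constraints placing it before every other step, so cooling must be first.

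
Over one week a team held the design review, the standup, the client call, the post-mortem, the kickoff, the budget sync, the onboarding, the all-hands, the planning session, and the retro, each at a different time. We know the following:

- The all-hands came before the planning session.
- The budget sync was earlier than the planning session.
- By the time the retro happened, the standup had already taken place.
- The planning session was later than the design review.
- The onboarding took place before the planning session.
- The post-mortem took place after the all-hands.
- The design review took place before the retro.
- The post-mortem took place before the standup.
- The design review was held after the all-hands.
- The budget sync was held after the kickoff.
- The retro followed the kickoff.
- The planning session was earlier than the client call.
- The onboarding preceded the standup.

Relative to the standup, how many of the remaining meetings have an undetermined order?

Forced before the standup: the all-hands, the onboarding, and the post-mortem; forced after the standup: the retro.
That leaves the budget sync, the client call, the design review, the kickoff, and the planning session with no forced order relative to the standup — 5.

5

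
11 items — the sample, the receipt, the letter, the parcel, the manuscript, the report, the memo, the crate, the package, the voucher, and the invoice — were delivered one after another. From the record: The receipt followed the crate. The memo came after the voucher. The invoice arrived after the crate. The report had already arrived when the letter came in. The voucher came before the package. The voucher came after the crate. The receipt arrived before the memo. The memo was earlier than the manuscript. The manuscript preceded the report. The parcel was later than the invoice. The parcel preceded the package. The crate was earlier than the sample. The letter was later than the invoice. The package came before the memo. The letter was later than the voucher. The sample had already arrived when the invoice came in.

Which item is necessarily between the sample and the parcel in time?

the invoice

Tracing the constraints gives the sample → the invoice → the parcel, so the invoice sits after the sample and before the parcel.
No other item is forced both after the sample and before the parcel.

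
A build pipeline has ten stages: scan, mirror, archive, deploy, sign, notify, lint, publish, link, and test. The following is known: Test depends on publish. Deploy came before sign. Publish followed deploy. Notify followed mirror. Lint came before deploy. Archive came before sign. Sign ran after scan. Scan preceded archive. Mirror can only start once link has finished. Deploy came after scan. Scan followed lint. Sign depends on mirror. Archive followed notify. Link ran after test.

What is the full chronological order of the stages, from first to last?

lint, scan, deploy, publish, test, link, mirror, notify, archive, sign

The constraints fix every adjacent pair, so only one ordering works:
lint → scan → deploy → publish → test → link → mirror → notify → archive → sign.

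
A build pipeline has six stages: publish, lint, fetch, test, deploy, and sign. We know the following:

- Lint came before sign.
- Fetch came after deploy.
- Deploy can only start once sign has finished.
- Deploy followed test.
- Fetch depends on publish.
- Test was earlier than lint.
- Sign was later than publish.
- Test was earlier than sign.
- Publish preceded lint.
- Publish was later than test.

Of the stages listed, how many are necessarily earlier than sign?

Directly stated before sign: lint, publish, and test.
No chain forces deploy (or any of the others) ahead of sign.
That's lint, publish, and test — 3 in all.

3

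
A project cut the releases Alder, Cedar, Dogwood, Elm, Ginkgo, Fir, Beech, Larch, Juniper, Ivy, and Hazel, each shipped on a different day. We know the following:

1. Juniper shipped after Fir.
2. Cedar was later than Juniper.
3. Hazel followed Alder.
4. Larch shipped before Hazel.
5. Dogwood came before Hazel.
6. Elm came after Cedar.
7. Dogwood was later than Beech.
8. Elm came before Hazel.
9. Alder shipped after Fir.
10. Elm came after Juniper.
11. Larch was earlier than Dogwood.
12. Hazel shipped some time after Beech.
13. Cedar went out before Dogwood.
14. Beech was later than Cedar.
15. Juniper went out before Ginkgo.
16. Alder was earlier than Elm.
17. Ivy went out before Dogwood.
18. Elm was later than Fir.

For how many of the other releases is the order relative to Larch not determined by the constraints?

Forced after Larch: Dogwood and Hazel.
That leaves Alder, Beech, Cedar, Elm, Fir, Ginkgo, Ivy, and Juniper with no forced order relative to Larch — 8.

8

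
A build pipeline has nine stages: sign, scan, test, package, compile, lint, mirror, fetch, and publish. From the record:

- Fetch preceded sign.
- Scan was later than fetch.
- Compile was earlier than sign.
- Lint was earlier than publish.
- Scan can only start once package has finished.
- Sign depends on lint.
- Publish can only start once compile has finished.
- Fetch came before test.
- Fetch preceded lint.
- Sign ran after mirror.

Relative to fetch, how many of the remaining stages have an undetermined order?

Forced after fetch: lint, publish, scan, sign, and test.
That leaves compile, mirror, and package with no forced order relative to fetch — 3.

3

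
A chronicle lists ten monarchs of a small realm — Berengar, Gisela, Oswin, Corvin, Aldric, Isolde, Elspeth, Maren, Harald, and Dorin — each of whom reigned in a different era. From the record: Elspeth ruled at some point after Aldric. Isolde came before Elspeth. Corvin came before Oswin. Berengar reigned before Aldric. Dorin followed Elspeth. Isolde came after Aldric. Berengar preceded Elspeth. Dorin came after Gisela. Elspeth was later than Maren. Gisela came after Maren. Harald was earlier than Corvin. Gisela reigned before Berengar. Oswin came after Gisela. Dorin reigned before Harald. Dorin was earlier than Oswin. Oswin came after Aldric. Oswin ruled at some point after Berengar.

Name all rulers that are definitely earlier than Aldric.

Directly stated before Aldric: Berengar.
Gisela reaches Aldric via Gisela → Berengar → Aldric.
Maren reaches Aldric via Maren → Gisela → Berengar → Aldric.
No chain forces Harald (or any of the others) ahead of Aldric.

Berengar, Gisela, Maren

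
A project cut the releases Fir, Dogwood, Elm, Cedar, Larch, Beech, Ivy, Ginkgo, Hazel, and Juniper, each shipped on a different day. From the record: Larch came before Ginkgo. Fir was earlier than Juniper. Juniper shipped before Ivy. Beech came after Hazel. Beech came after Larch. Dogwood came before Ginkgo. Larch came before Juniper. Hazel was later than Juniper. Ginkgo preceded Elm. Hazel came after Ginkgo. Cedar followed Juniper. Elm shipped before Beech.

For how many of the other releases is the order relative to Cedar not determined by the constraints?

Forced before Cedar: Fir, Juniper, and Larch.
That leaves Beech, Dogwood, Elm, Ginkgo, Hazel, and Ivy with no forced order relative to Cedar — 6.

6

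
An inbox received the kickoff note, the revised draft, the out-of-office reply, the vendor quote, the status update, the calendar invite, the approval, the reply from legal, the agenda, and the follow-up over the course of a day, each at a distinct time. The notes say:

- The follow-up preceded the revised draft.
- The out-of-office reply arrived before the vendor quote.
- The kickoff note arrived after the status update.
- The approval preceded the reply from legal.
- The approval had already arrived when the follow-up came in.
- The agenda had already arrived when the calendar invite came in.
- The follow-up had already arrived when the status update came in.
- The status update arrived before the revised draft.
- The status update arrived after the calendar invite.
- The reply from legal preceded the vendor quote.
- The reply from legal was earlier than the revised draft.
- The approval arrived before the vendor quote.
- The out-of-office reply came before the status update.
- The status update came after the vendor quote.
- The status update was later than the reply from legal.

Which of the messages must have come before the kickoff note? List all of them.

Directly stated before the kickoff note: the status update.
The agenda reaches the kickoff note via the agenda → the calendar invite → the status update → the kickoff note.
The approval reaches the kickoff note via the approval → the reply from legal → the status update → the kickoff note.
The calendar invite reaches the kickoff note via the calendar invite → the status update → the kickoff note.
Likewise the follow-up, the out-of-office reply, the reply from legal, and the vendor quote each reach the kickoff note by chaining the stated constraints.
No chain forces the revised draft ahead of the kickoff note.

the agenda, the approval, the calendar invite, the follow-up, the out-of-office reply, the reply from legal, the status update, the vendor quote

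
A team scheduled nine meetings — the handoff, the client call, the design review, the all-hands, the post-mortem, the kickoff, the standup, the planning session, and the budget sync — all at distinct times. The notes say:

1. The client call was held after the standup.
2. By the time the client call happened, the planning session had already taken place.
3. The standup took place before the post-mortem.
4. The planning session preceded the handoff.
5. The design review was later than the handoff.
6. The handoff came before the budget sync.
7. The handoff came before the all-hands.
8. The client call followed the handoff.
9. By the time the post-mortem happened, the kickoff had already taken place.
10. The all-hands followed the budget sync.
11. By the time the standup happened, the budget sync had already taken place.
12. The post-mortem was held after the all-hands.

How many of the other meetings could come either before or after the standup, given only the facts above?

Forced before the standup: the budget sync, the handoff, and the planning session; forced after the standup: the client call and the post-mortem.
That leaves the all-hands, the design review, and the kickoff with no forced order relative to the standup — 3.

3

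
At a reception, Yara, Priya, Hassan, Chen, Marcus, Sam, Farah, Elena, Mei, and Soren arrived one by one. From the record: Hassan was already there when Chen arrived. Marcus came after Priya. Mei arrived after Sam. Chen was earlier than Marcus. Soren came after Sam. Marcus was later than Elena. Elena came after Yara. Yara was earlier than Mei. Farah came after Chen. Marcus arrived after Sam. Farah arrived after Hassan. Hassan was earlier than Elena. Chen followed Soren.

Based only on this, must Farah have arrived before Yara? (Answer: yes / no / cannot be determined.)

No chain of stated constraints runs from Farah to Yara, and none runs from Yara to Farah either.
So the relative order of Farah and Yara is not fixed by the given facts.

cannot be determined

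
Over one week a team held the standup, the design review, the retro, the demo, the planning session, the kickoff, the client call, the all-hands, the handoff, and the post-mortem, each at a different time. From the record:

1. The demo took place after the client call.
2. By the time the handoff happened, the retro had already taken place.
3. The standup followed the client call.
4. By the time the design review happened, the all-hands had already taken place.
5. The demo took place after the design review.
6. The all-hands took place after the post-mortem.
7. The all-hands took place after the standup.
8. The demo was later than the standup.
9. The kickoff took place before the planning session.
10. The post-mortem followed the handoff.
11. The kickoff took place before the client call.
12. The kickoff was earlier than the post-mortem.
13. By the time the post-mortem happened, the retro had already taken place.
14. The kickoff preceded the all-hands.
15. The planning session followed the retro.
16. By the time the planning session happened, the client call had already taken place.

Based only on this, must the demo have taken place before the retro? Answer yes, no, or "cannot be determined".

no

Tracing the constraints gives the retro → the post-mortem → the all-hands → the design review → the demo, so the retro must come before the demo.
That means the demo cannot be before the retro.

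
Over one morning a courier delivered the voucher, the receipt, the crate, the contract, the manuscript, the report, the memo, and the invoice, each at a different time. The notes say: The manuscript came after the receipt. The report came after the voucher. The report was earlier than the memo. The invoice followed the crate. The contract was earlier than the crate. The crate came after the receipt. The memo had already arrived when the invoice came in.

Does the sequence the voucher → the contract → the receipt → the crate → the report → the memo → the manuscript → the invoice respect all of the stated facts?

Check each stated constraint against the proposed order — e.g. the receipt is ahead of the manuscript; the voucher is ahead of the report. Every pair is in the required order; nothing is violated.

yes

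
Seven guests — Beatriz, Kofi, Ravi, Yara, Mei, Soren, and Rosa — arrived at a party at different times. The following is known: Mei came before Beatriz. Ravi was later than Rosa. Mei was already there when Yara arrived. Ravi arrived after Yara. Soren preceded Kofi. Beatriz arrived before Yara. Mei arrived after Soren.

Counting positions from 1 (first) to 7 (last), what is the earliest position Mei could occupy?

2

Soren must come before Mei — 1 forced predecessor.
Nothing else is forced ahead of Mei, so their earliest slot is position 1 + 1 = 2.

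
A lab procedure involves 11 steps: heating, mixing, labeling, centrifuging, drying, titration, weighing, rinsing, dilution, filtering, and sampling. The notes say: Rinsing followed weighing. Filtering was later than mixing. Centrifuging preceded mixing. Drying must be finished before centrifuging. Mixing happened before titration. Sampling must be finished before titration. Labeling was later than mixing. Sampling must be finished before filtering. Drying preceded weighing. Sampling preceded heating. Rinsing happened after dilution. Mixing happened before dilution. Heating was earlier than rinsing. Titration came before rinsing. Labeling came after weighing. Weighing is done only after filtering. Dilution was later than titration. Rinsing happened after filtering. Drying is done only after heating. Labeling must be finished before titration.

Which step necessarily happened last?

rinsing

Every other step has a chain of constraints placing it before rinsing, so rinsing is last.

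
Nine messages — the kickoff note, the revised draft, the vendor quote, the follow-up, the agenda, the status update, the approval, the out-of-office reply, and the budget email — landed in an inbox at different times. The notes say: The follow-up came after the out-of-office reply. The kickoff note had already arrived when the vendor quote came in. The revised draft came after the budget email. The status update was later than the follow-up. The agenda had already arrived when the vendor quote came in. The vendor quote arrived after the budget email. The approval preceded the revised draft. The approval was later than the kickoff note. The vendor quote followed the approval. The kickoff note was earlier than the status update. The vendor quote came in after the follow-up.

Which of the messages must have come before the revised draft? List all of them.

the approval, the budget email, the kickoff note

Directly stated before the revised draft: the approval and the budget email.
The kickoff note reaches the revised draft via the kickoff note → the approval → the revised draft.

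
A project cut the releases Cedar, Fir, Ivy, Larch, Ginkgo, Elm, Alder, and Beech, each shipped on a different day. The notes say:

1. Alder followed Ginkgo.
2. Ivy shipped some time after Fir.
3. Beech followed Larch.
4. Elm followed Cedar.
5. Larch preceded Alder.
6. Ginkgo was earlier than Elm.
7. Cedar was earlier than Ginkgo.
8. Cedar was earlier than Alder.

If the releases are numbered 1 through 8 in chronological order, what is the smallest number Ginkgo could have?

Cedar must come before Ginkgo — 1 forced predecessor.
Nothing else is forced ahead of Ginkgo, so its earliest slot is position 1 + 1 = 2.

2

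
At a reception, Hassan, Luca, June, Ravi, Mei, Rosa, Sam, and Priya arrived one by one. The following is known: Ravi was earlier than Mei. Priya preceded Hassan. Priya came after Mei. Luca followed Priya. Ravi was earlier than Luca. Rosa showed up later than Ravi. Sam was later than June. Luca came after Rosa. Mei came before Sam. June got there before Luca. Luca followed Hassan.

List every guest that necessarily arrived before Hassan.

Directly stated before Hassan: Priya.
Mei reaches Hassan via Mei → Priya → Hassan.
Ravi reaches Hassan via Ravi → Mei → Priya → Hassan.
No chain forces Rosa (or any of the others) ahead of Hassan.

Mei, Priya, Ravi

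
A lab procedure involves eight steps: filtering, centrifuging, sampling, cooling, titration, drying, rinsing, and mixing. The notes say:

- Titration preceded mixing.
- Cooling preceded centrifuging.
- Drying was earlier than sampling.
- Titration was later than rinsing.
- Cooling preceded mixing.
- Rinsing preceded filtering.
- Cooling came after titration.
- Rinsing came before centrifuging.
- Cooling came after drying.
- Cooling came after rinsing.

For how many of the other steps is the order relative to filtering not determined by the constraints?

6

Forced before filtering: rinsing.
That leaves centrifuging, cooling, drying, mixing, sampling, and titration with no forced order relative to filtering — 6.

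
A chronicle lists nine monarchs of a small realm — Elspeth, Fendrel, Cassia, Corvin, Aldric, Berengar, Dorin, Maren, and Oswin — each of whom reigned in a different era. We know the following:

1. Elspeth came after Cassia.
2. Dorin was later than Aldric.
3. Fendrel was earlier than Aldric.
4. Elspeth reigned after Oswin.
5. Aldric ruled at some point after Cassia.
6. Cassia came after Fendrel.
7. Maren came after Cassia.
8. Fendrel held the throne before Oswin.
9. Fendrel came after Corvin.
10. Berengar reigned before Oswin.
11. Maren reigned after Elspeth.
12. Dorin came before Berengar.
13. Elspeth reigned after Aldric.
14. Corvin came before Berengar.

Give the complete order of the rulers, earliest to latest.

The constraints fix every adjacent pair, so only one ordering works:
Corvin → Fendrel → Cassia → Aldric → Dorin → Berengar → Oswin → Elspeth → Maren.

Corvin, Fendrel, Cassia, Aldric, Dorin, Berengar, Oswin, Elspeth, Maren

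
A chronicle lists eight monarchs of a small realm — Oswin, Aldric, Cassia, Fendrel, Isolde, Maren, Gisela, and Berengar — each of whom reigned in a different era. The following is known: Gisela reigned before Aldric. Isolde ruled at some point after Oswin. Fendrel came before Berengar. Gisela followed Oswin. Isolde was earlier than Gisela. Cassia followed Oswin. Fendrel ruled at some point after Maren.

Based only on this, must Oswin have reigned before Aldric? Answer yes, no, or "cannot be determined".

yes

Chain the constraints: Oswin → Gisela → Aldric. Each link is directly stated, so Oswin comes before Aldric.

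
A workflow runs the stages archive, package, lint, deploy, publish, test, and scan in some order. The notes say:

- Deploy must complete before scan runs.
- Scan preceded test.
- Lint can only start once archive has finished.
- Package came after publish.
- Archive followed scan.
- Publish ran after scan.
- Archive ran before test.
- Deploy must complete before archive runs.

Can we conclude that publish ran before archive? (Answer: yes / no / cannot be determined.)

cannot be determined

No chain of stated constraints runs from publish to archive, and none runs from archive to publish either.
So the relative order of publish and archive is not fixed by the given facts.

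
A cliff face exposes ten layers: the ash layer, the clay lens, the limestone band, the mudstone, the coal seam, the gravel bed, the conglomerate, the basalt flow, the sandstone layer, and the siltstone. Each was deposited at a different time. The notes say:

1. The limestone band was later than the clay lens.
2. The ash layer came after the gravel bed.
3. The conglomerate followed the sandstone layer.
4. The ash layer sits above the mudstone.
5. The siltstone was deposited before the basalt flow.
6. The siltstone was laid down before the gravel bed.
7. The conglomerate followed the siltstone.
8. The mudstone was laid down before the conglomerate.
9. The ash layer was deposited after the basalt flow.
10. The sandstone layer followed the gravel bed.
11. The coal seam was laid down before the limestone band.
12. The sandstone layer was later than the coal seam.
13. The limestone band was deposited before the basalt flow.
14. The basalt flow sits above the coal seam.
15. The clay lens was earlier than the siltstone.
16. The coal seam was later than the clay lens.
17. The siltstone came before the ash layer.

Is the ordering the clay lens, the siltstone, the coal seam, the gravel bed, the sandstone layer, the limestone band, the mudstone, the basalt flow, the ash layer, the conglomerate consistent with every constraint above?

yes

Check each stated constraint against the proposed order — e.g. the siltstone is ahead of the ash layer; the siltstone is ahead of the conglomerate. Every pair is in the required order; nothing is violated.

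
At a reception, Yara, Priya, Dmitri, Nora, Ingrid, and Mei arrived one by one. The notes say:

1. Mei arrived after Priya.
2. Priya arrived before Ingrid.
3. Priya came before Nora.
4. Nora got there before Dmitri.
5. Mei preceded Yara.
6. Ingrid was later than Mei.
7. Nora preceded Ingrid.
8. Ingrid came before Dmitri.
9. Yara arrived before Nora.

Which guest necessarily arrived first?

Priya

Priya has a chain of constraints placing them before every other guest, so Priya must be first.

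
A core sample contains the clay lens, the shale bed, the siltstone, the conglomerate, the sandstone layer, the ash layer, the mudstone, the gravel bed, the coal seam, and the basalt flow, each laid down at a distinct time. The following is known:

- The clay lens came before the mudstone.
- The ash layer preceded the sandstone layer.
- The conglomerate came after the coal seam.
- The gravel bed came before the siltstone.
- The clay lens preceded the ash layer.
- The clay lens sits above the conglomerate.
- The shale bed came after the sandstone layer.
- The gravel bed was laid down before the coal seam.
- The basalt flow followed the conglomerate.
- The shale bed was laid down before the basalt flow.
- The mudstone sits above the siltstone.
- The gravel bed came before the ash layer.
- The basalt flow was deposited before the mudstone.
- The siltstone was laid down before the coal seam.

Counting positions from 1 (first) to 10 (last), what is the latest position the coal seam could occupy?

The coal seam must come before the ash layer, the basalt flow, the clay lens, the conglomerate, the mudstone, the sandstone layer, and the shale bed — 7 layers forced after it.
Everything else can be placed before the coal seam in some valid order, so the coal seam can sit as late as position 10 − 7 = 3.

3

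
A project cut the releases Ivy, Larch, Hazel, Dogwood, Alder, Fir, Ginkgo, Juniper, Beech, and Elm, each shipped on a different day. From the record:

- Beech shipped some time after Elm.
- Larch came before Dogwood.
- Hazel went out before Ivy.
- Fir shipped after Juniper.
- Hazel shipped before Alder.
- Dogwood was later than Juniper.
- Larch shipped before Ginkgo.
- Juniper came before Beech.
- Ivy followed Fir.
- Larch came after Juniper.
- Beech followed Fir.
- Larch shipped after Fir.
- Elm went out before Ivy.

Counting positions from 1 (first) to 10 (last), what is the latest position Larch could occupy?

8

Larch must come before Dogwood and Ginkgo — 2 releases forced after it.
Everything else can be placed before Larch in some valid order, so Larch can sit as late as position 10 − 2 = 8.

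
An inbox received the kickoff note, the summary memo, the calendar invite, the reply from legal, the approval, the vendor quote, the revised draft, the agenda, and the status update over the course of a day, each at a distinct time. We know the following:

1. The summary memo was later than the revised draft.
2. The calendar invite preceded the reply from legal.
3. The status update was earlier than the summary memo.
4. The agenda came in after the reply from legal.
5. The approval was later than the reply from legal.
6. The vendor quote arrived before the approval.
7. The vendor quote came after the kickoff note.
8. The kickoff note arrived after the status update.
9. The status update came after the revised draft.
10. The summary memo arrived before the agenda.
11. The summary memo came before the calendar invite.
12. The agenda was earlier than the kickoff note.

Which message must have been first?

the revised draft

The revised draft has a chain of constraints placing it before every other message, so the revised draft must be first.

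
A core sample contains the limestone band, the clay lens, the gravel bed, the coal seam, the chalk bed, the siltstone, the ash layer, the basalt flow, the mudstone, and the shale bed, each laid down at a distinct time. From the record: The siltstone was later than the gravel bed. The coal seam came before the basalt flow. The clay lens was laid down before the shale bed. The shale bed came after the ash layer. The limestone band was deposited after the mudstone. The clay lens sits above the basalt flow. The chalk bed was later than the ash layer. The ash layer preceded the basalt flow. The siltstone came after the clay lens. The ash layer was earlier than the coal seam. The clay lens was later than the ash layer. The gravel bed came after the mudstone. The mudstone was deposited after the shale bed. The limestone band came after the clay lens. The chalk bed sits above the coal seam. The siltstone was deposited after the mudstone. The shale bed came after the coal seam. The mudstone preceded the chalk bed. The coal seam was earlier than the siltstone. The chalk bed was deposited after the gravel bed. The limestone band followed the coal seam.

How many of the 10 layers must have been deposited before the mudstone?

Directly stated before the mudstone: the shale bed.
The ash layer reaches the mudstone via the ash layer → the shale bed → the mudstone.
The basalt flow reaches the mudstone via the basalt flow → the clay lens → the shale bed → the mudstone.
The clay lens reaches the mudstone via the clay lens → the shale bed → the mudstone.
Likewise the coal seam reaches the mudstone by chaining the stated constraints.
No chain forces the siltstone (or any of the others) ahead of the mudstone.
That's the ash layer, the basalt flow, the clay lens, the coal seam, and the shale bed — 5 in all.

5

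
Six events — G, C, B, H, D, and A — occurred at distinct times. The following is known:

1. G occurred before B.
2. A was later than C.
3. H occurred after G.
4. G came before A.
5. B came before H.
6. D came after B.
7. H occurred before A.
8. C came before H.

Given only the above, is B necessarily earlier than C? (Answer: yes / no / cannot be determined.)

No chain of stated constraints runs from B to C, and none runs from C to B either.
So the relative order of B and C is not fixed by the given facts.

cannot be determined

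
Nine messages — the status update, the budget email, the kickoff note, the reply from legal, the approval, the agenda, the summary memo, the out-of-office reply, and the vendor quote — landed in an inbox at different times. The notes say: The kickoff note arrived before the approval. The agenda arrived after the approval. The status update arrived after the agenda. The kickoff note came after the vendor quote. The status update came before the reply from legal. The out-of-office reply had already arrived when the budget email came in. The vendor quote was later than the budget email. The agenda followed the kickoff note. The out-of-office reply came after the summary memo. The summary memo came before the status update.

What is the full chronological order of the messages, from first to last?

the summary memo, the out-of-office reply, the budget email, the vendor quote, the kickoff note, the approval, the agenda, the status update, the reply from legal

The constraints fix every adjacent pair, so only one ordering works:
the summary memo → the out-of-office reply → the budget email → the vendor quote → the kickoff note → the approval → the agenda → the status update → the reply from legal.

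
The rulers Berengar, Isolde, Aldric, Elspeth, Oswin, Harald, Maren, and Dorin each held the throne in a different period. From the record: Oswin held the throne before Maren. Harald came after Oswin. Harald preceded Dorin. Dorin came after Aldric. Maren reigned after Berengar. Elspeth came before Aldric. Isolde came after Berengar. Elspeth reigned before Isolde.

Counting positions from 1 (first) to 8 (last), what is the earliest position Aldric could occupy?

2

Elspeth must come before Aldric — 1 forced predecessor.
Nothing else is forced ahead of Aldric, so their earliest slot is position 1 + 1 = 2.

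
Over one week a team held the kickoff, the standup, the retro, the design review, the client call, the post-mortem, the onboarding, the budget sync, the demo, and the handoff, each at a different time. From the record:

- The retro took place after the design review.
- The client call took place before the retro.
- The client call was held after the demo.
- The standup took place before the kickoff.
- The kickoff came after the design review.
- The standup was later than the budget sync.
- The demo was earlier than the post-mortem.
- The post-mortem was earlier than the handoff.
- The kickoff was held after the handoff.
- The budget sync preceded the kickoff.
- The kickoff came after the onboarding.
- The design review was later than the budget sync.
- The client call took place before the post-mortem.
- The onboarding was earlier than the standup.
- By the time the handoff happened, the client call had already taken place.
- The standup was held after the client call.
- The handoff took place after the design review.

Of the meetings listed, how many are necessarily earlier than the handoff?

Directly stated before the handoff: the client call, the design review, and the post-mortem.
The budget sync reaches the handoff via the budget sync → the design review → the handoff.
The demo reaches the handoff via the demo → the client call → the handoff.
That's the budget sync, the client call, the demo, the design review, and the post-mortem — 5 in all.

5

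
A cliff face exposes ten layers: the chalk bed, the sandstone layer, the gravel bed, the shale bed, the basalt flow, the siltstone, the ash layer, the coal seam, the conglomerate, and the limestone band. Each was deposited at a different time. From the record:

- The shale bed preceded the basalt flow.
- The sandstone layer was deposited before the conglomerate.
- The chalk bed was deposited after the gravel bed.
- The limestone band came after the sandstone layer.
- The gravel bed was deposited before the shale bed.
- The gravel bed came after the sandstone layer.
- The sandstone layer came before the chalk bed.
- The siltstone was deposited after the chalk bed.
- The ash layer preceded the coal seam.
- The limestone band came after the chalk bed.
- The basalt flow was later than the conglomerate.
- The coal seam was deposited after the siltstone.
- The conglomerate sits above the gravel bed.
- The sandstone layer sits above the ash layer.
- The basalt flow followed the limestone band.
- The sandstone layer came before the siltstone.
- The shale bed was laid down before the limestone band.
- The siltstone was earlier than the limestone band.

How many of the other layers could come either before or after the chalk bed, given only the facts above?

2

Forced before the chalk bed: the ash layer, the gravel bed, and the sandstone layer; forced after the chalk bed: the basalt flow, the coal seam, the limestone band, and the siltstone.
That leaves the conglomerate and the shale bed with no forced order relative to the chalk bed — 2.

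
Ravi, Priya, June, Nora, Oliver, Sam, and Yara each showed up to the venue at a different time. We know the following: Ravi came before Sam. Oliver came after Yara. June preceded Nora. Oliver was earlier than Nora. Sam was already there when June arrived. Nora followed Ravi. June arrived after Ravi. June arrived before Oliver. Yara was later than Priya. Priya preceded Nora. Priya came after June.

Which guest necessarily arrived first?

Ravi

Ravi has a chain of constraints placing them before every other guest, so Ravi must be first.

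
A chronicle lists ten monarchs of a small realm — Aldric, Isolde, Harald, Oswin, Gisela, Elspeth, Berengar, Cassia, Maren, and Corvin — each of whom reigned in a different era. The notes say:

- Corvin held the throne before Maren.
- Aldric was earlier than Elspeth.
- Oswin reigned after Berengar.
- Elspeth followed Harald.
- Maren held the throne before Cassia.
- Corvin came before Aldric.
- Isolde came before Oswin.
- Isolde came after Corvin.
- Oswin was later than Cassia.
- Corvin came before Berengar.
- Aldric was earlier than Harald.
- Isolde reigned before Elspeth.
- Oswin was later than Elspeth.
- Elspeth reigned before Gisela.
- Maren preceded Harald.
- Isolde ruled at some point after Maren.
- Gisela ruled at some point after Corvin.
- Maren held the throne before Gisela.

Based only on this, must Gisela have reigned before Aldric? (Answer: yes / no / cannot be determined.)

Tracing the constraints gives Aldric → Elspeth → Gisela, so Aldric must come before Gisela.
That means Gisela cannot be before Aldric.

no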